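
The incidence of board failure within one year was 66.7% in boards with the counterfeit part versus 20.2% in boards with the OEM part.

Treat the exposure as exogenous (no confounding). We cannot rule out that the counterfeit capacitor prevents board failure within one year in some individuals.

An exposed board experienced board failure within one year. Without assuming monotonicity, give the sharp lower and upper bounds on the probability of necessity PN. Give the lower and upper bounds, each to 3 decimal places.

p₁ = 0.667, p₀ = 0.202.
Under exogeneity alone the bounds on PN are max{0,(p₁−p₀)/p₁} ≤ PN ≤ min{1,(1−p₀)/p₁}.
  lower = (p₁ − p₀)/p₁ = 0.465 / 0.667 ≈ 0.6972
  upper = min{1, (1 − p₀)/p₁} = 0.798 / 0.667 ≈ 1.1964 → capped at 1

0.697 ≤ PN ≤ 1.000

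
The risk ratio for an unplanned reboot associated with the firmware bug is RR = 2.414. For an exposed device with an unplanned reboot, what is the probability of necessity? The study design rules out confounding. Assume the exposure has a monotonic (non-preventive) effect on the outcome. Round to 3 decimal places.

PN ≈ 0.586

Under exogeneity and monotonicity, PN = (RR − 1) / RR = 1 − 1/RR.
PN = (2.414 − 1) / 2.414 = 1.414 / 2.414 ≈ 0.5857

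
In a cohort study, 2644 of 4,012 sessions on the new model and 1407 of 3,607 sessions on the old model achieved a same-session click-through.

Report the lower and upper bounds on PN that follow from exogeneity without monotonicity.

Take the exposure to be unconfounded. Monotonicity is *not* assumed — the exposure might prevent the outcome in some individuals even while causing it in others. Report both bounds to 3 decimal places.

p₁ = P(outcome | exposed) = 2644/4012 = 0.65902
p₀ = P(outcome | unexposed) = 1407/3607 = 0.39007
Under exogeneity alone the bounds on PN are max{0,(p₁−p₀)/p₁} ≤ PN ≤ min{1,(1−p₀)/p₁}.
  lower = (p₁ − p₀)/p₁ = 0.26895 / 0.65902 ≈ 0.4081
  upper = min{1, (1 − p₀)/p₁} = 0.60993 / 0.65902 ≈ 0.9255

0.408 ≤ PN ≤ 0.925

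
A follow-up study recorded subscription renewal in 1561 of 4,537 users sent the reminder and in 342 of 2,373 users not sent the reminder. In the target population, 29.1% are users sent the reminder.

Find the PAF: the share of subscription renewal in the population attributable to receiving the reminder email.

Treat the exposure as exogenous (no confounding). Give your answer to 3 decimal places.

p₁ = P(outcome | exposed) = 1561/4537 = 0.34406
p₀ = P(outcome | unexposed) = 342/2373 = 0.14412
Overall risk P(Y=1) = π·p₁ + (1−π)·p₀ = 0.291×0.34406 + 0.709×0.14412 = 0.2023.
Under exogeneity, PAF = [P(Y=1) − p₀] / P(Y=1).
PAF = (0.2023 − 0.14412) / 0.2023 ≈ 0.2876

PAF ≈ 0.288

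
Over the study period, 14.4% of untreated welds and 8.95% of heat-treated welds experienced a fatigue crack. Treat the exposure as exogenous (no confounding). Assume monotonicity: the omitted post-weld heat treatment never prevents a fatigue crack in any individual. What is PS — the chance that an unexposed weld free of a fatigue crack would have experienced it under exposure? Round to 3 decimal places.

PS ≈ 0.060

p₁ = 0.144, p₀ = 0.0895.
Under exogeneity and monotonicity, PS = (p₁ − p₀) / (1 − p₀).
PS = (0.144 − 0.0895) / (1 − 0.0895) = 0.0545 / 0.9105 ≈ 0.0599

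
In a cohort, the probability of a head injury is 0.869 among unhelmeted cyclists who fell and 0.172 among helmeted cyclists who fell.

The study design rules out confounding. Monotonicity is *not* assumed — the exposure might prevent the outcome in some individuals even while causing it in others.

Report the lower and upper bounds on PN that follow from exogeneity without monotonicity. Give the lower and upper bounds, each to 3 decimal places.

0.802 ≤ PN ≤ 0.953

Let p₁ = 0.869, p₀ = 0.172.
Under exogeneity alone the bounds on PN are max{0,(p₁−p₀)/p₁} ≤ PN ≤ min{1,(1−p₀)/p₁}.
  lower = (p₁ − p₀)/p₁ = 0.697 / 0.869 ≈ 0.8021
  upper = min{1, (1 − p₀)/p₁} = 0.828 / 0.869 ≈ 0.9528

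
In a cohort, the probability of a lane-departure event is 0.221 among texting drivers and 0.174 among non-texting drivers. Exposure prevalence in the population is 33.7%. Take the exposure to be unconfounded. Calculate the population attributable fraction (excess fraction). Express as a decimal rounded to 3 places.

PAF ≈ 0.083

Let p₁ = 0.221, p₀ = 0.174.
Overall risk P(Y=1) = π·p₁ + (1−π)·p₀ = 0.337×0.221 + 0.663×0.174 = 0.18984.
Under exogeneity, PAF = [P(Y=1) − p₀] / P(Y=1).
PAF = (0.18984 − 0.174) / 0.18984 ≈ 0.0834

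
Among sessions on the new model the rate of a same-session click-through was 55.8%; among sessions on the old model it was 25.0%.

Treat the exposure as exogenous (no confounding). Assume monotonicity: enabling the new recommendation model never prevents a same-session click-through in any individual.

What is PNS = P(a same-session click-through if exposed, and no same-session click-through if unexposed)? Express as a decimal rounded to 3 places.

PNS ≈ 0.308

p₁ = 0.558, p₀ = 0.25.
Under exogeneity and monotonicity, PNS = p₁ − p₀.
PNS = 0.558 − 0.25 = 0.308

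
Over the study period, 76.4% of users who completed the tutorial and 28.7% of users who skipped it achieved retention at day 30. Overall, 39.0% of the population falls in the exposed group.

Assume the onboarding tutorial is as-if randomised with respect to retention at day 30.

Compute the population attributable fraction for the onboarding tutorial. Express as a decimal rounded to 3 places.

p₁ = 0.764, p₀ = 0.287.
Overall risk P(Y=1) = π·p₁ + (1−π)·p₀ = 0.39×0.764 + 0.61×0.287 = 0.47303.
Under exogeneity, PAF = [P(Y=1) − p₀] / P(Y=1).
PAF = (0.47303 − 0.287) / 0.47303 ≈ 0.3933

PAF ≈ 0.393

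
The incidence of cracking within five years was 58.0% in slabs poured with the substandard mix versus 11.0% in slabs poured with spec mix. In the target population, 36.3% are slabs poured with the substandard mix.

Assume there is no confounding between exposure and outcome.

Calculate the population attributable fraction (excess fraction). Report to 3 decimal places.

p₁ = 0.58, p₀ = 0.11.
Overall risk P(Y=1) = π·p₁ + (1−π)·p₀ = 0.363×0.58 + 0.637×0.11 = 0.28061.
Under exogeneity, PAF = [P(Y=1) − p₀] / P(Y=1).
PAF = (0.28061 − 0.11) / 0.28061 ≈ 0.6080

PAF ≈ 0.608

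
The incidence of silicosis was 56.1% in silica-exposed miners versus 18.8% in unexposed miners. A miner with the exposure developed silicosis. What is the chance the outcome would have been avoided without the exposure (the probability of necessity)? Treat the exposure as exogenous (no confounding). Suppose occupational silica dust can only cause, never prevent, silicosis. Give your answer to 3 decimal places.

p₁ = 0.561, p₀ = 0.188.
Under exogeneity and monotonicity, PN = (p₁ − p₀) / p₁.
PN = (0.561 − 0.188) / 0.561 = 0.373 / 0.561 ≈ 0.6649

PN ≈ 0.665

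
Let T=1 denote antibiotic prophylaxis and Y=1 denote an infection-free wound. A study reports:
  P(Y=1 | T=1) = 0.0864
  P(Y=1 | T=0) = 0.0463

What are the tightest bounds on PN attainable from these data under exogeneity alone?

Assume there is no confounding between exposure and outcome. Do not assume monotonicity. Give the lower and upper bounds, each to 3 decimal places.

Let p₁ = 0.0864, p₀ = 0.0463.
Under exogeneity alone the bounds on PN are max{0,(p₁−p₀)/p₁} ≤ PN ≤ min{1,(1−p₀)/p₁}.
  lower = (p₁ − p₀)/p₁ = 0.0401 / 0.0864 ≈ 0.4641
  upper = min{1, (1 − p₀)/p₁} = 0.9537 / 0.0864 ≈ 11.0382 → capped at 1

0.464 ≤ PN ≤ 1.000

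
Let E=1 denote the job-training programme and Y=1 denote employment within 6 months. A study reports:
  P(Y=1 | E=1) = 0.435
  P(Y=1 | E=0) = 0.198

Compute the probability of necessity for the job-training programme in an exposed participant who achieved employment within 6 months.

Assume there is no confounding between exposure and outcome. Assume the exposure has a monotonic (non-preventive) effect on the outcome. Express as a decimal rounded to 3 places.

Let p₁ = 0.435, p₀ = 0.198.
Under exogeneity and monotonicity, PN = (p₁ − p₀) / p₁.
PN = (0.435 − 0.198) / 0.435 = 0.237 / 0.435 ≈ 0.5448

PN ≈ 0.545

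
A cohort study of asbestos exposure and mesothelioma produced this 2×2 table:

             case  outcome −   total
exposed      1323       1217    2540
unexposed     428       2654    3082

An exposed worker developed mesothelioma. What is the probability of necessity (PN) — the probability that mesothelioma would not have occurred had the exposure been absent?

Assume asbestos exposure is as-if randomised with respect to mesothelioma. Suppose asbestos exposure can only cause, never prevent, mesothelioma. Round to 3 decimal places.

p₁ = P(outcome | exposed) = 1323/2540 = 0.52087
p₀ = P(outcome | unexposed) = 428/3082 = 0.13887
Under exogeneity and monotonicity, PN = (p₁ − p₀)/p₁.
PN = (0.52087 − 0.13887) / 0.52087 ≈ 0.7334

PN ≈ 0.733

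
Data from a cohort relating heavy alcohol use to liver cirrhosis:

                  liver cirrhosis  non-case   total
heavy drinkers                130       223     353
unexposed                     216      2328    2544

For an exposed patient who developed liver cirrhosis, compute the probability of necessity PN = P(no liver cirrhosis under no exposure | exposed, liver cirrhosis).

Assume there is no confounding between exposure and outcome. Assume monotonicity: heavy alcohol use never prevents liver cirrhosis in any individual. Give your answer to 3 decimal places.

PN ≈ 0.769

p₁ = P(outcome | exposed) = 130/353 = 0.36827
p₀ = P(outcome | unexposed) = 216/2544 = 0.084906
Under exogeneity and monotonicity, PN = (p₁ − p₀)/p₁.
PN = (0.36827 − 0.084906) / 0.36827 ≈ 0.7694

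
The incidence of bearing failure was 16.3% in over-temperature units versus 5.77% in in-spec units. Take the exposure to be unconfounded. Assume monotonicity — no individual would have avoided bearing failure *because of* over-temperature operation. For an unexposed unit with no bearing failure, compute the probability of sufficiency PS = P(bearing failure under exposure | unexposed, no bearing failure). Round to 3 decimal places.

p₁ = 0.163, p₀ = 0.0577.
Under exogeneity and monotonicity, PS = (p₁ − p₀) / (1 − p₀).
PS = (0.163 − 0.0577) / (1 − 0.0577) = 0.1053 / 0.9423 ≈ 0.1117

PS ≈ 0.112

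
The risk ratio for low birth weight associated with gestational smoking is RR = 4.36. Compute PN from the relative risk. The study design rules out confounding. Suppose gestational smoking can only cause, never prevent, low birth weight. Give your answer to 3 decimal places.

Under exogeneity and monotonicity, PN = (RR − 1) / RR = 1 − 1/RR.
PN = (4.36 − 1) / 4.36 = 3.36 / 4.36 ≈ 0.7706

PN ≈ 0.771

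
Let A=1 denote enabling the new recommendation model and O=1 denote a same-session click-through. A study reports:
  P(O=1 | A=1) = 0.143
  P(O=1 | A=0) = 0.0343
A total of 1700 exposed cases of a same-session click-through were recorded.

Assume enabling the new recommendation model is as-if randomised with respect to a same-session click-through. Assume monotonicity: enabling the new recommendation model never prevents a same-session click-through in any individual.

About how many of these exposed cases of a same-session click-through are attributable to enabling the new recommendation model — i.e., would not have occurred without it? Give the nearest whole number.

about 1292 cases

Let p₁ = 0.143, p₀ = 0.0343.
PN = (p₁ − p₀)/p₁ = (0.143 − 0.0343) / 0.143 ≈ 0.76014.
Attributable cases ≈ PN × (exposed cases) = 0.76014 × 1700 ≈ 1292.24.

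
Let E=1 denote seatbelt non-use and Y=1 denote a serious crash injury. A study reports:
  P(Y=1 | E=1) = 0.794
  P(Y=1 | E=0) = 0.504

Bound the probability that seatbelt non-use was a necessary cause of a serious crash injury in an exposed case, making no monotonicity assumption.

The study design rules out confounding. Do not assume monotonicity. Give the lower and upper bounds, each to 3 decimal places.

Let p₁ = 0.794, p₀ = 0.504.
Under exogeneity alone the bounds on PN are max{0,(p₁−p₀)/p₁} ≤ PN ≤ min{1,(1−p₀)/p₁}.
  lower = (p₁ − p₀)/p₁ = 0.29 / 0.794 ≈ 0.3652
  upper = min{1, (1 − p₀)/p₁} = 0.496 / 0.794 ≈ 0.6247

0.365 ≤ PN ≤ 0.625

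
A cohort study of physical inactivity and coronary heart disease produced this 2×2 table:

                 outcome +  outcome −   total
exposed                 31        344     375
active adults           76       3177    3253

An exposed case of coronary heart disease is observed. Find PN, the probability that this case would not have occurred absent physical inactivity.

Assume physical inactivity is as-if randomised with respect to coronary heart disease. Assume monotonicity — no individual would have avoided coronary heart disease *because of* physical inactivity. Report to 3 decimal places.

p₁ = P(outcome | exposed) = 31/375 = 0.082667
p₀ = P(outcome | unexposed) = 76/3253 = 0.023363
Under exogeneity and monotonicity, PN = (p₁ − p₀)/p₁.
PN = (0.082667 − 0.023363) / 0.082667 ≈ 0.7174

PN ≈ 0.717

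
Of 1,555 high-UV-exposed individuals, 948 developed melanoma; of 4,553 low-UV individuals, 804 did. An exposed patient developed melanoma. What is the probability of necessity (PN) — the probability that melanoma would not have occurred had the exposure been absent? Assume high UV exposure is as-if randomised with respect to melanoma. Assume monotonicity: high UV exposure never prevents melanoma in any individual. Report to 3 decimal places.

p₁ = P(outcome | exposed) = 948/1555 = 0.60965
p₀ = P(outcome | unexposed) = 804/4553 = 0.17659
Under exogeneity and monotonicity, PN = (p₁ − p₀) / p₁.
PN = (0.60965 − 0.17659) / 0.60965 = 0.43306 / 0.60965 ≈ 0.7103

PN ≈ 0.710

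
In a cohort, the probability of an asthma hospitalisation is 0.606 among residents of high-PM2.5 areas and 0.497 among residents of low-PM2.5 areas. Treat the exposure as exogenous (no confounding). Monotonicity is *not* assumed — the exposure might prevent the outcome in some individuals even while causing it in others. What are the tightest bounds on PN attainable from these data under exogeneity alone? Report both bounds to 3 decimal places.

Let p₁ = 0.606, p₀ = 0.497.
Under exogeneity alone the bounds on PN are max{0,(p₁−p₀)/p₁} ≤ PN ≤ min{1,(1−p₀)/p₁}.
  lower = (p₁ − p₀)/p₁ = 0.109 / 0.606 ≈ 0.1799
  upper = min{1, (1 − p₀)/p₁} = 0.503 / 0.606 ≈ 0.8300

0.180 ≤ PN ≤ 0.830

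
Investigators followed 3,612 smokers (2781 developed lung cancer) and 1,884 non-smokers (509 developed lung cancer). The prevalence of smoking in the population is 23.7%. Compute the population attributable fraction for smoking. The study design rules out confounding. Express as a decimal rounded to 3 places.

p₁ = P(outcome | exposed) = 2781/3612 = 0.76993
p₀ = P(outcome | unexposed) = 509/1884 = 0.27017
Overall risk P(Y=1) = π·p₁ + (1−π)·p₀ = 0.237×0.76993 + 0.763×0.27017 = 0.38861.
Under exogeneity, PAF = [P(Y=1) − p₀] / P(Y=1).
PAF = (0.38861 − 0.27017) / 0.38861 ≈ 0.3048

PAF ≈ 0.305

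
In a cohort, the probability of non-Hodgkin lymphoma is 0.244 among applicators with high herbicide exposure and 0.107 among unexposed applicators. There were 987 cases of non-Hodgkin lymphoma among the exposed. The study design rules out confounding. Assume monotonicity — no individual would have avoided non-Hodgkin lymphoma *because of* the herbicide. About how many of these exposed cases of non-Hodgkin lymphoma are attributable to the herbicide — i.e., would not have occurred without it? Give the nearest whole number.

about 554 cases

Let p₁ = 0.244, p₀ = 0.107.
PN = (p₁ − p₀)/p₁ = (0.244 − 0.107) / 0.244 ≈ 0.56148.
Attributable cases ≈ PN × (exposed cases) = 0.56148 × 987 ≈ 554.18.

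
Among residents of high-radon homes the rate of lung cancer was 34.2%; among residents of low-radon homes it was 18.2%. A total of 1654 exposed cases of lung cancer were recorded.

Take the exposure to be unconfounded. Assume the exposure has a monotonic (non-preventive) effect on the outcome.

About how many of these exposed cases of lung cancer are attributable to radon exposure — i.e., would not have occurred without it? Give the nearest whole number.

p₁ = 0.342, p₀ = 0.182.
PN = (p₁ − p₀)/p₁ = (0.342 − 0.182) / 0.342 ≈ 0.46784.
Attributable cases ≈ PN × (exposed cases) = 0.46784 × 1654 ≈ 773.80.

about 774 cases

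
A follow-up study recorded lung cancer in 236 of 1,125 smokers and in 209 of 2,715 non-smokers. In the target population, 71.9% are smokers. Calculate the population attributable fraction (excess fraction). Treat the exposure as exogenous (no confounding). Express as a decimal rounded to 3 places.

p₁ = P(outcome | exposed) = 236/1125 = 0.20978
p₀ = P(outcome | unexposed) = 209/2715 = 0.07698
Overall risk P(Y=1) = π·p₁ + (1−π)·p₀ = 0.719×0.20978 + 0.281×0.07698 = 0.17246.
Under exogeneity, PAF = [P(Y=1) − p₀] / P(Y=1).
PAF = (0.17246 − 0.07698) / 0.17246 ≈ 0.5536

PAF ≈ 0.554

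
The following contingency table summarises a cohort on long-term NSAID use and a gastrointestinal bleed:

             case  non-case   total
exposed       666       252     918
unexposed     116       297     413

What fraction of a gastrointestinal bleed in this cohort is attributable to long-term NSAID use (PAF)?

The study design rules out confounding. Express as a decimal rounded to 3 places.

PAF ≈ 0.522

p₁ = P(outcome | exposed) = 666/918 = 0.72549
p₀ = P(outcome | unexposed) = 116/413 = 0.28087
Exposure prevalence π = 918/1331 = 0.68971; overall risk P(Y=1) = 0.58753.
Under exogeneity, PAF = [P(Y=1) − p₀]/P(Y=1).
PAF = (0.58753 − 0.28087) / 0.58753 ≈ 0.5219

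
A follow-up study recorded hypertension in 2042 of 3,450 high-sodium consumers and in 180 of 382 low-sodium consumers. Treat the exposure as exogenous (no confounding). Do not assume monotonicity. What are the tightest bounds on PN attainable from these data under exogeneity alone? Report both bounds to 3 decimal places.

0.204 ≤ PN ≤ 0.893

p₁ = P(outcome | exposed) = 2042/3450 = 0.59188
p₀ = P(outcome | unexposed) = 180/382 = 0.4712
Under exogeneity alone the bounds on PN are max{0,(p₁−p₀)/p₁} ≤ PN ≤ min{1,(1−p₀)/p₁}.
  lower = (p₁ − p₀)/p₁ = 0.12068 / 0.59188 ≈ 0.2039
  upper = min{1, (1 − p₀)/p₁} = 0.5288 / 0.59188 ≈ 0.8934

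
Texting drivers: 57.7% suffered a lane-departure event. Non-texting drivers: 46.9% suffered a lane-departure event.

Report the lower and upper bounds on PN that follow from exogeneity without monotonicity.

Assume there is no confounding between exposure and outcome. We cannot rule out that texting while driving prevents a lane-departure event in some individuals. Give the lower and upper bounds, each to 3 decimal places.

p₁ = 0.577, p₀ = 0.469.
Under exogeneity alone the bounds on PN are max{0,(p₁−p₀)/p₁} ≤ PN ≤ min{1,(1−p₀)/p₁}.
  lower = (p₁ − p₀)/p₁ = 0.108 / 0.577 ≈ 0.1872
  upper = min{1, (1 − p₀)/p₁} = 0.531 / 0.577 ≈ 0.9203

0.187 ≤ PN ≤ 0.920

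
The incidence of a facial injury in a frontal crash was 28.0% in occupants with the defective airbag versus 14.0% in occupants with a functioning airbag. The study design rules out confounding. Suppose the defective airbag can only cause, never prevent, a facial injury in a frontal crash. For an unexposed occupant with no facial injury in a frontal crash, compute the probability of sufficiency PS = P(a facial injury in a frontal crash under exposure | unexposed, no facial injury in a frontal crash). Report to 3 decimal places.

p₁ = 0.28, p₀ = 0.14.
Under exogeneity and monotonicity, PS = (p₁ − p₀) / (1 − p₀).
PS = (0.28 − 0.14) / (1 − 0.14) = 0.14 / 0.86 ≈ 0.1628

PS ≈ 0.163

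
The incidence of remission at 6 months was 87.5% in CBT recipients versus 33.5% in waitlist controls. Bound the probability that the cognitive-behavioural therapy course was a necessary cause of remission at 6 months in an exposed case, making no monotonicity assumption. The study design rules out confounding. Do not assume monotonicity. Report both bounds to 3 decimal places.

p₁ = 0.875, p₀ = 0.335.
Under exogeneity alone the bounds on PN are max{0,(p₁−p₀)/p₁} ≤ PN ≤ min{1,(1−p₀)/p₁}.
  lower = (p₁ − p₀)/p₁ = 0.54 / 0.875 ≈ 0.6171
  upper = min{1, (1 − p₀)/p₁} = 0.665 / 0.875 ≈ 0.7600

0.617 ≤ PN ≤ 0.760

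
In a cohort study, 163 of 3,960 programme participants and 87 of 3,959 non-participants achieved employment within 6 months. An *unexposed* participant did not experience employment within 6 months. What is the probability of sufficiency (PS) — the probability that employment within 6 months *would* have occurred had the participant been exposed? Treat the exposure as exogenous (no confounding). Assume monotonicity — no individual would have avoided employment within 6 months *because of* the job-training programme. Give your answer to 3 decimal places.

PS ≈ 0.020

p₁ = P(outcome | exposed) = 163/3960 = 0.041162
p₀ = P(outcome | unexposed) = 87/3959 = 0.021975
Under exogeneity and monotonicity, PS = (p₁ − p₀) / (1 − p₀).
PS = (0.041162 − 0.021975) / (1 − 0.021975) = 0.019186 / 0.97802 ≈ 0.0196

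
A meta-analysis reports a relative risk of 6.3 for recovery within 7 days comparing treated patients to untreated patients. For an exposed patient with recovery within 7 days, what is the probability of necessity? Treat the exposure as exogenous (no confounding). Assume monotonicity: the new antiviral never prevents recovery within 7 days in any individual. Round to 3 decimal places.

PN ≈ 0.841

Under exogeneity and monotonicity, PN = (RR − 1) / RR = 1 − 1/RR.
PN = (6.3 − 1) / 6.3 = 5.3 / 6.3 ≈ 0.8413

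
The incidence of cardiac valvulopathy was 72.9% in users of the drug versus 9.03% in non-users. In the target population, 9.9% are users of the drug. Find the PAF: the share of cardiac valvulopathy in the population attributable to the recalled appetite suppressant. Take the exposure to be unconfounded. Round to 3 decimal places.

p₁ = 0.729, p₀ = 0.0903.
Overall risk P(Y=1) = π·p₁ + (1−π)·p₀ = 0.099×0.729 + 0.901×0.0903 = 0.15353.
Under exogeneity, PAF = [P(Y=1) − p₀] / P(Y=1).
PAF = (0.15353 − 0.0903) / 0.15353 ≈ 0.4118

PAF ≈ 0.412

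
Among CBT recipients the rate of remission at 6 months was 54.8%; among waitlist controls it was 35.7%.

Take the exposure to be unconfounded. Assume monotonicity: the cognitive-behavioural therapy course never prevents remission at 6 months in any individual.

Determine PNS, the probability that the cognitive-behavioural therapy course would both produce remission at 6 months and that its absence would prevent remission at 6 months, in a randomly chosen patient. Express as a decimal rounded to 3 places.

PNS ≈ 0.191

p₁ = 0.548, p₀ = 0.357.
Under exogeneity and monotonicity, PNS = p₁ − p₀.
PNS = 0.548 − 0.357 = 0.191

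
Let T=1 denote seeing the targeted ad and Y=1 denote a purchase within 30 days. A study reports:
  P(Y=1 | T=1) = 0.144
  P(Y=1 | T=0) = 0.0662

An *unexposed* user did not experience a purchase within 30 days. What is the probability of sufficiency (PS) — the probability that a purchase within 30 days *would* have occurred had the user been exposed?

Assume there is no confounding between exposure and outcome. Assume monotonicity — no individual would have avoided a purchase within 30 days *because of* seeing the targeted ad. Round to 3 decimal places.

PS ≈ 0.083

Let p₁ = 0.144, p₀ = 0.0662.
Under exogeneity and monotonicity, PS = (p₁ − p₀) / (1 − p₀).
PS = (0.144 − 0.0662) / (1 − 0.0662) = 0.0778 / 0.9338 ≈ 0.0833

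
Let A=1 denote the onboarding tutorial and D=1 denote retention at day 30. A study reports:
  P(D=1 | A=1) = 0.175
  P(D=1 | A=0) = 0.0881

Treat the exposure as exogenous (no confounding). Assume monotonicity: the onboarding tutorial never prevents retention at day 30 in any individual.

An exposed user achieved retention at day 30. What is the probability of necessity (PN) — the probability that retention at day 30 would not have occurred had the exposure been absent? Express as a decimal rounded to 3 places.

PN ≈ 0.497

Let p₁ = 0.175, p₀ = 0.0881.
Under exogeneity and monotonicity, PN = (p₁ − p₀) / p₁.
PN = (0.175 − 0.0881) / 0.175 = 0.0869 / 0.175 ≈ 0.4966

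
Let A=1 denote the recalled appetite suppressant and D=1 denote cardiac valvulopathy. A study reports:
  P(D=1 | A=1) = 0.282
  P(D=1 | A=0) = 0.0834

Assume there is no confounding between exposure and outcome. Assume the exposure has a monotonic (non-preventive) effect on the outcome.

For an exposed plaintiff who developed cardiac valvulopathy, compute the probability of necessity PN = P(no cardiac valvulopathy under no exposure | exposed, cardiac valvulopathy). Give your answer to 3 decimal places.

PN ≈ 0.704

Let p₁ = 0.282, p₀ = 0.0834.
Under exogeneity and monotonicity, PN = (p₁ − p₀) / p₁.
PN = (0.282 − 0.0834) / 0.282 = 0.1986 / 0.282 ≈ 0.7043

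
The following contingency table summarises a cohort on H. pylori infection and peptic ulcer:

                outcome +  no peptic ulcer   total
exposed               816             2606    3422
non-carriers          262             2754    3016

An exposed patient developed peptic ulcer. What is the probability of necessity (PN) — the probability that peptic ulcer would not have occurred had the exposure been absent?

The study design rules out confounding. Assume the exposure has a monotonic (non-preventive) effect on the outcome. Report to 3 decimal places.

p₁ = P(outcome | exposed) = 816/3422 = 0.23846
p₀ = P(outcome | unexposed) = 262/3016 = 0.08687
Under exogeneity and monotonicity, PN = (p₁ − p₀)/p₁.
PN = (0.23846 − 0.08687) / 0.23846 ≈ 0.6357

PN ≈ 0.636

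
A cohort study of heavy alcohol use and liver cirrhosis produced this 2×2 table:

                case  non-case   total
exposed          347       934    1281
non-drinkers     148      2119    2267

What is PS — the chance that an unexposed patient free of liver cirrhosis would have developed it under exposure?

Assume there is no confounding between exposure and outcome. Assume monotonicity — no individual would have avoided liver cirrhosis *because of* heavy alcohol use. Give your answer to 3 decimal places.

PS ≈ 0.220

p₁ = P(outcome | exposed) = 347/1281 = 0.27088
p₀ = P(outcome | unexposed) = 148/2267 = 0.065285
Under exogeneity and monotonicity, PS = (p₁ − p₀)/(1 − p₀).
PS = (0.27088 − 0.065285) / 0.93472 ≈ 0.2200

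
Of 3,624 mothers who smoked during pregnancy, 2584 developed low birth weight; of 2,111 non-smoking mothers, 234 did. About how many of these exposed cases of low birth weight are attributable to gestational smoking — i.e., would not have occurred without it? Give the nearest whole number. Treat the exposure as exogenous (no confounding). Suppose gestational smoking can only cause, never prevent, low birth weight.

p₁ = P(outcome | exposed) = 2584/3624 = 0.71302
p₀ = P(outcome | unexposed) = 234/2111 = 0.11085
PN = (p₁ − p₀)/p₁ = (0.71302 − 0.11085) / 0.71302 ≈ 0.84454.
Attributable cases ≈ PN × (exposed cases) = 0.84454 × 2584 ≈ 2182.29.

about 2182 cases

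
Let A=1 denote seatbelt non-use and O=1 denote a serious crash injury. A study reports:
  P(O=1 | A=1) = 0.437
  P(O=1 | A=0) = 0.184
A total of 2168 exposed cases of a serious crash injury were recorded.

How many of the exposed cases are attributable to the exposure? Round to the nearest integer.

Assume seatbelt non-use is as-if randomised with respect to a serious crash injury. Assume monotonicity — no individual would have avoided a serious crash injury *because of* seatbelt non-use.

Let p₁ = 0.437, p₀ = 0.184.
PN = (p₁ − p₀)/p₁ = (0.437 − 0.184) / 0.437 ≈ 0.57895.
Attributable cases ≈ PN × (exposed cases) = 0.57895 × 2168 ≈ 1255.16.

about 1255 cases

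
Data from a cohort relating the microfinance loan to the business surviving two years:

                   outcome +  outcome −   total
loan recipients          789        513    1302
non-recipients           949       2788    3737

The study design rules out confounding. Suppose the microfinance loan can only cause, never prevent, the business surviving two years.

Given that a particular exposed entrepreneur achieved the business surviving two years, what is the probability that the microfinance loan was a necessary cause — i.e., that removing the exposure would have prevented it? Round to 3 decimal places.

p₁ = P(outcome | exposed) = 789/1302 = 0.60599
p₀ = P(outcome | unexposed) = 949/3737 = 0.25395
Under exogeneity and monotonicity, PN = (p₁ − p₀) / p₁.
PN = (0.60599 − 0.25395) / 0.60599 = 0.35204 / 0.60599 ≈ 0.5809

PN ≈ 0.581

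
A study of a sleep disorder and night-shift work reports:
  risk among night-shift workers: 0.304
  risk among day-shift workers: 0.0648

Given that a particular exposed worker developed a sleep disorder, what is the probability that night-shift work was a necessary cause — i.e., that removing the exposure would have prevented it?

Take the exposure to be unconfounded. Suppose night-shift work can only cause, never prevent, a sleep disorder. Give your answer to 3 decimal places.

Let p₁ = 0.304, p₀ = 0.0648.
Under exogeneity and monotonicity, PN = (p₁ − p₀) / p₁.
PN = (0.304 − 0.0648) / 0.304 = 0.2392 / 0.304 ≈ 0.7868

PN ≈ 0.787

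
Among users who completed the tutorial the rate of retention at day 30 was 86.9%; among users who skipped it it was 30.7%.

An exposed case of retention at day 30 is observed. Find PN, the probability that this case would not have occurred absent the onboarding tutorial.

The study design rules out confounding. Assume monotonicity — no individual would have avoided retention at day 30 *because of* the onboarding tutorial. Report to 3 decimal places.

PN ≈ 0.647

p₁ = 0.869, p₀ = 0.307.
Under exogeneity and monotonicity, PN = (p₁ − p₀) / p₁.
PN = (0.869 − 0.307) / 0.869 = 0.562 / 0.869 ≈ 0.6467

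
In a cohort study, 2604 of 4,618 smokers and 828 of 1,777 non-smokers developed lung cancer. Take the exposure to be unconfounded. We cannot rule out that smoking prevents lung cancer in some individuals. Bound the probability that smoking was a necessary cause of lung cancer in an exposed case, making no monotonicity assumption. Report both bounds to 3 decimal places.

0.174 ≤ PN ≤ 0.947

p₁ = P(outcome | exposed) = 2604/4618 = 0.56388
p₀ = P(outcome | unexposed) = 828/1777 = 0.46595
Under exogeneity alone the bounds on PN are max{0,(p₁−p₀)/p₁} ≤ PN ≤ min{1,(1−p₀)/p₁}.
  lower = (p₁ − p₀)/p₁ = 0.097927 / 0.56388 ≈ 0.1737
  upper = min{1, (1 − p₀)/p₁} = 0.53405 / 0.56388 ≈ 0.9471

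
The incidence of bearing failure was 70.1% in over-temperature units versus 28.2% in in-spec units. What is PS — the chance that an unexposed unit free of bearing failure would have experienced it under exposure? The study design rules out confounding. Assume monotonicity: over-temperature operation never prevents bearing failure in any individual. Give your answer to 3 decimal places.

PS ≈ 0.584

p₁ = 0.701, p₀ = 0.282.
Under exogeneity and monotonicity, PS = (p₁ − p₀) / (1 − p₀).
PS = (0.701 − 0.282) / (1 − 0.282) = 0.419 / 0.718 ≈ 0.5836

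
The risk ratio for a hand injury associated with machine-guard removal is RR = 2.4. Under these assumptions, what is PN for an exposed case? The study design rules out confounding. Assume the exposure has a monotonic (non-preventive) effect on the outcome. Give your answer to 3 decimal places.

Under exogeneity and monotonicity, PN = (RR − 1) / RR = 1 − 1/RR.
PN = (2.4 − 1) / 2.4 = 1.4 / 2.4 ≈ 0.5833

PN ≈ 0.583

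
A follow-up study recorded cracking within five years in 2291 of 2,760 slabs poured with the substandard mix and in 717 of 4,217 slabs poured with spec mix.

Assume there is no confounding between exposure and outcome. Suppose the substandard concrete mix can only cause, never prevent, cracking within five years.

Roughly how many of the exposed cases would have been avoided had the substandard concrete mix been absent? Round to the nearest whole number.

about 1822 cases

p₁ = P(outcome | exposed) = 2291/2760 = 0.83007
p₀ = P(outcome | unexposed) = 717/4217 = 0.17003
PN = (p₁ − p₀)/p₁ = (0.83007 − 0.17003) / 0.83007 ≈ 0.79517.
Attributable cases ≈ PN × (exposed cases) = 0.79517 × 2291 ≈ 1821.73.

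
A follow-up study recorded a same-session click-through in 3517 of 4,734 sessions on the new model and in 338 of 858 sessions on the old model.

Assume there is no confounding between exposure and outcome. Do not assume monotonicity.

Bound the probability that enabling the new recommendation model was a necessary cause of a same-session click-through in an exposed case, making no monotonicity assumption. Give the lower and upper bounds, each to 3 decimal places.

0.470 ≤ PN ≤ 0.816

p₁ = P(outcome | exposed) = 3517/4734 = 0.74292
p₀ = P(outcome | unexposed) = 338/858 = 0.39394
Under exogeneity alone the bounds on PN are max{0,(p₁−p₀)/p₁} ≤ PN ≤ min{1,(1−p₀)/p₁}.
  lower = (p₁ − p₀)/p₁ = 0.34898 / 0.74292 ≈ 0.4697
  upper = min{1, (1 − p₀)/p₁} = 0.60606 / 0.74292 ≈ 0.8158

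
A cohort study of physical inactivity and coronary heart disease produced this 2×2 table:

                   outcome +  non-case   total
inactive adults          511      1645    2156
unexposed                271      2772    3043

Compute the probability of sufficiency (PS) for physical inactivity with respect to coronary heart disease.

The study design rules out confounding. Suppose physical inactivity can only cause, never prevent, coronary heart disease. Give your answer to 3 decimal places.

PS ≈ 0.162

p₁ = P(outcome | exposed) = 511/2156 = 0.23701
p₀ = P(outcome | unexposed) = 271/3043 = 0.089057
Under exogeneity and monotonicity, PS = (p₁ − p₀) / (1 − p₀).
PS = (0.23701 − 0.089057) / (1 − 0.089057) = 0.14796 / 0.91094 ≈ 0.1624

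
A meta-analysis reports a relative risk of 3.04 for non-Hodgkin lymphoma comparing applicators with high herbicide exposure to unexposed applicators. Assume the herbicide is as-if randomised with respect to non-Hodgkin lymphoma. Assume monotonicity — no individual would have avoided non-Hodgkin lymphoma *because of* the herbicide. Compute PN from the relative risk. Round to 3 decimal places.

PN ≈ 0.671

Under exogeneity and monotonicity, PN = (RR − 1) / RR = 1 − 1/RR.
PN = (3.04 − 1) / 3.04 = 2.04 / 3.04 ≈ 0.6711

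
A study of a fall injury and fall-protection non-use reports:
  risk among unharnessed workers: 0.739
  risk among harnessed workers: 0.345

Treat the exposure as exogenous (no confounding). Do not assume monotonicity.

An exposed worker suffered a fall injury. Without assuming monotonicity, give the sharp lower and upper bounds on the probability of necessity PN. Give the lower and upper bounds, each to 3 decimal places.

Let p₁ = 0.739, p₀ = 0.345.
Under exogeneity alone the bounds on PN are max{0,(p₁−p₀)/p₁} ≤ PN ≤ min{1,(1−p₀)/p₁}.
  lower = (p₁ − p₀)/p₁ = 0.394 / 0.739 ≈ 0.5332
  upper = min{1, (1 − p₀)/p₁} = 0.655 / 0.739 ≈ 0.8863

0.533 ≤ PN ≤ 0.886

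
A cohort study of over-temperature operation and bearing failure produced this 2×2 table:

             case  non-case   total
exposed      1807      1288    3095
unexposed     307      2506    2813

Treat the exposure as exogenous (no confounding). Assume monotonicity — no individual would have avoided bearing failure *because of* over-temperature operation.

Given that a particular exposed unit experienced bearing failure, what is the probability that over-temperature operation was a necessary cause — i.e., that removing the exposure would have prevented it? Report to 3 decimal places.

PN ≈ 0.813

p₁ = P(outcome | exposed) = 1807/3095 = 0.58384
p₀ = P(outcome | unexposed) = 307/2813 = 0.10914
Under exogeneity and monotonicity, PN = (p₁ − p₀)/p₁.
PN = (0.58384 − 0.10914) / 0.58384 ≈ 0.8131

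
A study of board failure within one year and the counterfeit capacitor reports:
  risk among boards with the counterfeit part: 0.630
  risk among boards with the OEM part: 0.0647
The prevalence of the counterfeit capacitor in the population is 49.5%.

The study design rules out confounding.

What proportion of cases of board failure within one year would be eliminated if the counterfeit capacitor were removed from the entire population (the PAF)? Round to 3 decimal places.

PAF ≈ 0.812

Let p₁ = 0.63, p₀ = 0.0647.
Overall risk P(Y=1) = π·p₁ + (1−π)·p₀ = 0.495×0.63 + 0.505×0.0647 = 0.34452.
Under exogeneity, PAF = [P(Y=1) − p₀] / P(Y=1).
PAF = (0.34452 − 0.0647) / 0.34452 ≈ 0.8122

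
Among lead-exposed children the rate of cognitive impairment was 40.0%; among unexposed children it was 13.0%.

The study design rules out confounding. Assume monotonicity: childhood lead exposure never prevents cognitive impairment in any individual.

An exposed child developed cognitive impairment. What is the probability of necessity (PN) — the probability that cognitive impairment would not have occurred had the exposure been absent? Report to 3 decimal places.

p₁ = 0.4, p₀ = 0.13.
Under exogeneity and monotonicity, PN = (p₁ − p₀) / p₁.
PN = (0.4 − 0.13) / 0.4 = 0.27 / 0.4 ≈ 0.6750

PN ≈ 0.675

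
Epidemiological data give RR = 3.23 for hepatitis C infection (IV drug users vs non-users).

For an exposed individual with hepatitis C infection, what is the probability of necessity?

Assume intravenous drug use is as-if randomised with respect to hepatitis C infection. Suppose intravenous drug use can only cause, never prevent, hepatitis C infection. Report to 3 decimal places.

PN ≈ 0.690

Under exogeneity and monotonicity, PN = (RR − 1) / RR = 1 − 1/RR.
PN = (3.23 − 1) / 3.23 = 2.23 / 3.23 ≈ 0.6904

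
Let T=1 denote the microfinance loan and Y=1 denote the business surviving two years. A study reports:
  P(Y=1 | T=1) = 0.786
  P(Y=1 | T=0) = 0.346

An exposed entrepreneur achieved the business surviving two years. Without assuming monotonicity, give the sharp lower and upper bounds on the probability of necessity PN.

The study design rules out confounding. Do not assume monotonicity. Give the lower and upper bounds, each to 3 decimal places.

0.560 ≤ PN ≤ 0.832

Let p₁ = 0.786, p₀ = 0.346.
Under exogeneity alone the bounds on PN are max{0,(p₁−p₀)/p₁} ≤ PN ≤ min{1,(1−p₀)/p₁}.
  lower = (p₁ − p₀)/p₁ = 0.44 / 0.786 ≈ 0.5598
  upper = min{1, (1 − p₀)/p₁} = 0.654 / 0.786 ≈ 0.8321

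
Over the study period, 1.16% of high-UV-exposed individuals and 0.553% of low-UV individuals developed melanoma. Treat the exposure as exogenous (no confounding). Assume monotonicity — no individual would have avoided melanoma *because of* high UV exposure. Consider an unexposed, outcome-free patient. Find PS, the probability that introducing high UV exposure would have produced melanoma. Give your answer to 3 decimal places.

p₁ = 0.0116, p₀ = 0.00553.
Under exogeneity and monotonicity, PS = (p₁ − p₀) / (1 − p₀).
PS = (0.0116 − 0.00553) / (1 − 0.00553) = 0.00607 / 0.99447 ≈ 0.0061

PS ≈ 0.006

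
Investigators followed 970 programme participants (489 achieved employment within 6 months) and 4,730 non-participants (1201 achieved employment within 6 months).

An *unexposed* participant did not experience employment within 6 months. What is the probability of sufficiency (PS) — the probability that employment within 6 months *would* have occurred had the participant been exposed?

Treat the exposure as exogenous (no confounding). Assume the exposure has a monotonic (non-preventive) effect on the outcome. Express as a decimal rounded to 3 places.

PS ≈ 0.335

p₁ = P(outcome | exposed) = 489/970 = 0.50412
p₀ = P(outcome | unexposed) = 1201/4730 = 0.25391
Under exogeneity and monotonicity, PS = (p₁ − p₀) / (1 − p₀).
PS = (0.50412 − 0.25391) / (1 − 0.25391) = 0.25021 / 0.74609 ≈ 0.3354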